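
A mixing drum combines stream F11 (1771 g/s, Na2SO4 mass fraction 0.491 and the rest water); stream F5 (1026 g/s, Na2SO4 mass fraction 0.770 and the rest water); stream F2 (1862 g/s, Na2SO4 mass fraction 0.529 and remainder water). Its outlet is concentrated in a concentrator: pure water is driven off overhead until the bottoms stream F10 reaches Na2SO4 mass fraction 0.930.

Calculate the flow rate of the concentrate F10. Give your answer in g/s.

Na2SO4 entering = 1771×0.491 + 1026×0.770 + 1862×0.529 = 2644.6 g/s.
All Na2SO4 reports to F10, so F10 = 2644.6/0.930 = 2843.6 g/s.

2844 g/s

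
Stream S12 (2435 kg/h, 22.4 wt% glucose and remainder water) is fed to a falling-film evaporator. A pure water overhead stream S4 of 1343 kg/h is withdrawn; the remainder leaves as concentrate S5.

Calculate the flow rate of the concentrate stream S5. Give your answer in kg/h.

Concentrate = 2435 − 1343 = 1092 kg/h.

1092 kg/h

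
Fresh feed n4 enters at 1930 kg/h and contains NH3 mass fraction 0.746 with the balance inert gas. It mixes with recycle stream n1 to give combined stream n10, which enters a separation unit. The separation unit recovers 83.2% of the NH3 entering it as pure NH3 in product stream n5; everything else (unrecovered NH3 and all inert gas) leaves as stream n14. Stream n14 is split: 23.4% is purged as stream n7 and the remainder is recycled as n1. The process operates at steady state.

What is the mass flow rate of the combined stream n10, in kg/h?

3747 kg/h

inert gas enters only via n4 and leaves only via the purge: 1930×0.254 = 0.234×(inert gas in n14), and the separation unit passes all inert gas, so inert gas in n10 = inert gas in n14 = 2095 kg/h.
NH3 in n10: m_A = 1930×0.746 + (1−0.234)·(1−0.832)·m_A, so m_A = 1439.8/0.8713 = 1652.4 kg/h.
n10 = 1652.4 + 2095 = 3747.4 kg/h.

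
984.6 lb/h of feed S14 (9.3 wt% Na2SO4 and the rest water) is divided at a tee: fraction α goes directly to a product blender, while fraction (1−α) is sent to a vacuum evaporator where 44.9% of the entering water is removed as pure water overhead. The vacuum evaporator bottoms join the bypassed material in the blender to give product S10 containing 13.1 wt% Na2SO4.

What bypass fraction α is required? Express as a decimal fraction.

0.288

All 984.6×0.093 = 91.568 lb/h of Na2SO4 reaches S10, so S10 = 91.568/0.131 = 698.99 lb/h and vapour = 285.61 lb/h.
The evaporator receives (1−α)·984.6 of feed at 0.907 water and removes 0.449 of that water:
0.449×0.907×(1−α)×984.6 = 285.61
(1−α) = 285.61/400.97 = 0.7123;  α = 0.2877.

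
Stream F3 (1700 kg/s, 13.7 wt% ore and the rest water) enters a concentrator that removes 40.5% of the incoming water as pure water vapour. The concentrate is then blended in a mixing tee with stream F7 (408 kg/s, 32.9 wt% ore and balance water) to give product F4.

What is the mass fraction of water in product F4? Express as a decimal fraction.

0.757

Vapour removed = 0.405×0.863×1700 = 594.18 kg/s; concentrate = 1105.8 kg/s.
water reaching the mixer = 872.92 (from concentrate) + 408×0.671 = 1146.7 kg/s.
Product flow = 1105.8 + 408 = 1513.8 kg/s; water fraction = 0.757.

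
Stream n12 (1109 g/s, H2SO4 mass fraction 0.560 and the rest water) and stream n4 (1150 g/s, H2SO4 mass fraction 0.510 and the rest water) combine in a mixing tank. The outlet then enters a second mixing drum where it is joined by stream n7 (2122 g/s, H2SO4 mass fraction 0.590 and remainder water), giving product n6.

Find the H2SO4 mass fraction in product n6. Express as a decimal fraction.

0.561

Overall, product flow = 4381 g/s.
H2SO4 in = 1109×0.560 + 1150×0.510 + 2122×0.590 = 2459.5 g/s.
H2SO4 fraction in n6 = 0.561.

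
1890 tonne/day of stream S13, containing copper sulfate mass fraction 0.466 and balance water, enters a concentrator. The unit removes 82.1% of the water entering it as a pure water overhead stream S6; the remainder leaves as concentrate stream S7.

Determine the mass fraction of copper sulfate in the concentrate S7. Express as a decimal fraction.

copper sulfate is not removed: 1890×0.466 = 880.74 tonne/day of copper sulfate enters S7.
water entering = 1890×0.534 = 1009.3 tonne/day; overhead removed = 0.821×1009.3 = 828.6 tonne/day.
Concentrate = 1890 − 828.6 = 1061.4 tonne/day.
Mass fraction = 880.74/1061.4 = 0.830.

0.830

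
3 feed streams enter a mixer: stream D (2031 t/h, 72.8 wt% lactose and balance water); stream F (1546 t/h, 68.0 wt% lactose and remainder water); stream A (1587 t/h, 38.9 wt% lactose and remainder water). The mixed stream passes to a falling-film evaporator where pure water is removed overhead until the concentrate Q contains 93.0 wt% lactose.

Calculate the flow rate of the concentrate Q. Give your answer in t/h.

3384 t/h

lactose entering = 2031×0.728 + 1546×0.680 + 1587×0.389 = 3147.2 t/h.
All lactose reports to Q, so Q = 3147.2/0.930 = 3384.1 t/h.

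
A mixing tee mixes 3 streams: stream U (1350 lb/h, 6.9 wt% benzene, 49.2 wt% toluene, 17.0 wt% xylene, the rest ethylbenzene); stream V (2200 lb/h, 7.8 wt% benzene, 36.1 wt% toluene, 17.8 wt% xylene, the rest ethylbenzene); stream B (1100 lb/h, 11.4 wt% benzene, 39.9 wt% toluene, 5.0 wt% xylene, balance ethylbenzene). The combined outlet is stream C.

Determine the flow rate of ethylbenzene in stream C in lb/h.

ethylbenzene out = ethylbenzene in = 1350×0.269 + 2200×0.383 + 1100×0.437 = 1686.5 lb/h.

1686 lb/h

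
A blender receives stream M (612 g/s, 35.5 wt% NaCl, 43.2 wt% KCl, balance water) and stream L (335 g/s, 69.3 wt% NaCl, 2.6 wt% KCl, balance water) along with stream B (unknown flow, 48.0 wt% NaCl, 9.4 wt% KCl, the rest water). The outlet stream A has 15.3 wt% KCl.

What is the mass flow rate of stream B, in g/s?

2173 g/s

Let B be the unknown flow. Total out = 947 + B.
KCl balance: 273.09 + 0.094·B = 0.153·(947 + B)
(0.094 − 0.153)·B = 0.153×947 − 273.09 = -128.2
B = -128.2 / -0.059 = 2172.9 g/s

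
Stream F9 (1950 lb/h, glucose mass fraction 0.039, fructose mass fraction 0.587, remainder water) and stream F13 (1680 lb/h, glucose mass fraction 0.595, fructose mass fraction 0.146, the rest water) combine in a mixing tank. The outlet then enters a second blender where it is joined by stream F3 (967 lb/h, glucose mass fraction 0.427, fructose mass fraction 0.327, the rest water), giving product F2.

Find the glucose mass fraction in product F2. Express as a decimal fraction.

Overall, product flow = 4597 lb/h.
glucose in = 1950×0.039 + 1680×0.595 + 967×0.427 = 1488.6 lb/h.
glucose fraction in F2 = 0.324.

0.324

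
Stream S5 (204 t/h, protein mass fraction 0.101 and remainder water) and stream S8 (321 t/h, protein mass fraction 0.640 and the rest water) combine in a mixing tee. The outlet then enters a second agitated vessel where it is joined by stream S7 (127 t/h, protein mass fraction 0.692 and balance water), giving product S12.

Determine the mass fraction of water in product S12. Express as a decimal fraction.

Overall, product flow = 652 t/h.
water in = 204×0.899 + 321×0.360 + 127×0.308 = 338.07 t/h.
water fraction in S12 = 0.519.

0.519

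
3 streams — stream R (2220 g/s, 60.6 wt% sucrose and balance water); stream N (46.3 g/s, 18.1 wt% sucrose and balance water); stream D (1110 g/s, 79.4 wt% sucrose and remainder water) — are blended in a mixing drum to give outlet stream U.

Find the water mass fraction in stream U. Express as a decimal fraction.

0.3380

Total flow out = 2220 + 46.3 + 1110 = 3376.3 g/s.
water in = 2220×0.394 + 46.3×0.819 + 1110×0.206 = 1141.3 g/s.
water mass fraction in U = 1141.3/3376.3 = 0.3380.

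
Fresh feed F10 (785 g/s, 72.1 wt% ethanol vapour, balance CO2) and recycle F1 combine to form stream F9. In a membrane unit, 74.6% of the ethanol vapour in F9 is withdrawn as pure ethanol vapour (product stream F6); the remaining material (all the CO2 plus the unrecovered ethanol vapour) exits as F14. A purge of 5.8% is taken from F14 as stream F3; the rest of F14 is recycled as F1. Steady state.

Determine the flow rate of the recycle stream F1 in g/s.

3735 g/s

CO2 enters only via F10 and leaves only via the purge: 785×0.279 = 0.058×(CO2 in F14), and the membrane unit passes all CO2, so CO2 in F9 = CO2 in F14 = 3776.1 g/s.
ethanol vapour in F9: m_A = 785×0.721 + (1−0.058)·(1−0.746)·m_A, so m_A = 565.99/0.7607 = 744 g/s.
F14 = (1−0.746)×744 + 3776.1 = 3965.1 g/s.
Recycle F1 = (1−0.058)×3965.1 = 3735.1 g/s.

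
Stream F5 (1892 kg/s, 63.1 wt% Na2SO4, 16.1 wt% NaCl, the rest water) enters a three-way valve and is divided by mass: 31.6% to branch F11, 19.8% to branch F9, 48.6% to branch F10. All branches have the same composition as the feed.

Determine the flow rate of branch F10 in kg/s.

919.5 kg/s

Branch F10 flow = 0.486×1892 = 919.51 kg/s.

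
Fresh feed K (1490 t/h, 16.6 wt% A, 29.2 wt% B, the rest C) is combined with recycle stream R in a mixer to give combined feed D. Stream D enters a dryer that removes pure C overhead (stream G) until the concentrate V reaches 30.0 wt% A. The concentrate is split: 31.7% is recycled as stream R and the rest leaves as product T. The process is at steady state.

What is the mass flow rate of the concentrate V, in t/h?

Overall A balance (none leaves overhead): A in fresh feed = A in product, i.e. 1490×0.166 = (1−0.317)·V·0.300.
V = 247.34/(0.300×0.683) = 1207.1 t/h.

1207 t/h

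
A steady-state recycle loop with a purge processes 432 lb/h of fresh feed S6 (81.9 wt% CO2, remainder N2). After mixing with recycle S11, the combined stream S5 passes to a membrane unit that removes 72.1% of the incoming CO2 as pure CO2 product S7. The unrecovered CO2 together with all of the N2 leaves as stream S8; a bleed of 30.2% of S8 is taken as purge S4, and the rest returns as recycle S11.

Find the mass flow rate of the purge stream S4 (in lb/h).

N2 enters only via S6 and leaves only via the purge: 432×0.181 = 0.302×(N2 in S8), and the membrane unit passes all N2, so N2 in S5 = N2 in S8 = 258.91 lb/h.
CO2 in S5: m_A = 432×0.819 + (1−0.302)·(1−0.721)·m_A, so m_A = 353.81/0.8053 = 439.37 lb/h.
S8 = (1−0.721)×439.37 + 258.91 = 381.5 lb/h.
Purge S4 = 0.302×381.5 = 115.21 lb/h.

115.2 lb/h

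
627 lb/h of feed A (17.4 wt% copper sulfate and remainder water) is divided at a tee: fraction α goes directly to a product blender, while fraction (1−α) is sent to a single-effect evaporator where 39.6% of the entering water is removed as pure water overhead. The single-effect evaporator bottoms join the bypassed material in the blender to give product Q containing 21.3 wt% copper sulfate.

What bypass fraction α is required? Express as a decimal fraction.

0.440

All 627×0.174 = 109.1 lb/h of copper sulfate reaches Q, so Q = 109.1/0.213 = 512.2 lb/h and vapour = 114.8 lb/h.
The evaporator receives (1−α)·627 of feed at 0.826 water and removes 0.396 of that water:
0.396×0.826×(1−α)×627 = 114.8
(1−α) = 114.8/205.09 = 0.5598;  α = 0.4402.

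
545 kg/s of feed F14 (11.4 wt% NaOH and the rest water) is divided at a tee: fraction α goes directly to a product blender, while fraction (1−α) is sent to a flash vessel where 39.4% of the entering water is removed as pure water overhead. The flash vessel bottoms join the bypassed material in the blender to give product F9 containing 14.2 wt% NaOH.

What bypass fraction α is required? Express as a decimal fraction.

0.435

All 545×0.114 = 62.13 kg/s of NaOH reaches F9, so F9 = 62.13/0.142 = 437.54 kg/s and vapour = 107.46 kg/s.
The evaporator receives (1−α)·545 of feed at 0.886 water and removes 0.394 of that water:
0.394×0.886×(1−α)×545 = 107.46
(1−α) = 107.46/190.25 = 0.5649;  α = 0.4351.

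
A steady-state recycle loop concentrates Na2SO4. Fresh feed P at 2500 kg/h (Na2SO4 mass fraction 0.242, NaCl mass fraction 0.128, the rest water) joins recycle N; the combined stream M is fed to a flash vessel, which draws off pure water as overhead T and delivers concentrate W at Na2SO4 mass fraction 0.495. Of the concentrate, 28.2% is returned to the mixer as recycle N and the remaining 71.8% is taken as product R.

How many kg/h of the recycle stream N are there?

480 kg/h

Overall Na2SO4 balance (none leaves overhead): Na2SO4 in fresh feed = Na2SO4 in product, i.e. 2500×0.242 = (1−0.282)·W·0.495.
W = 605/(0.495×0.718) = 1702.3 kg/h.
Recycle N = 0.282×1702.3 = 480.04 kg/h.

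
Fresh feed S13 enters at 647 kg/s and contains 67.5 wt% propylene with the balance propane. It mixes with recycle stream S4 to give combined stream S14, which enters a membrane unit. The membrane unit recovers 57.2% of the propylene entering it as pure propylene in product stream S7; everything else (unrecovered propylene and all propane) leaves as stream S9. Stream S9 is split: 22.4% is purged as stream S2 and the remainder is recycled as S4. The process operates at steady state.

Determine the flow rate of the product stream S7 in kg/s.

propylene in S14: m_A = 647×0.675 + (1−0.224)·(1−0.572)·m_A, so m_A = 436.73/0.6679 = 653.91 kg/s.
Product S7 = 0.572×653.91 = 374.03 kg/s.

374 kg/s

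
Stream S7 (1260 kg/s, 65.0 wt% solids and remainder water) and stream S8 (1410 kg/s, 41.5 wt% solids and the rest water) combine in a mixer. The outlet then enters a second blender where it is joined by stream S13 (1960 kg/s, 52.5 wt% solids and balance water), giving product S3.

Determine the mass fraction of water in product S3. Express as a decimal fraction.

0.4745

Overall, product flow = 4630 kg/s.
water in = 1260×0.350 + 1410×0.585 + 1960×0.475 = 2196.8 kg/s.
water fraction in S3 = 0.4745.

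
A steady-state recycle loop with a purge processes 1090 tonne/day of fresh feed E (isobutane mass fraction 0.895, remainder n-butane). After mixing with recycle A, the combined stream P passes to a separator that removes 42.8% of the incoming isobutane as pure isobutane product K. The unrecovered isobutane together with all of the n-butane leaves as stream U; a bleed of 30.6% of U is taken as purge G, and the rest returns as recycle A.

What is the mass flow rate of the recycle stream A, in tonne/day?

901.8 tonne/day

n-butane enters only via E and leaves only via the purge: 1090×0.105 = 0.306×(n-butane in U), and the separator passes all n-butane, so n-butane in P = n-butane in U = 374.02 tonne/day.
isobutane in P: m_A = 1090×0.895 + (1−0.306)·(1−0.428)·m_A, so m_A = 975.55/0.6030 = 1617.7 tonne/day.
U = (1−0.428)×1617.7 + 374.02 = 1299.4 tonne/day.
Recycle A = (1−0.306)×1299.4 = 901.76 tonne/day.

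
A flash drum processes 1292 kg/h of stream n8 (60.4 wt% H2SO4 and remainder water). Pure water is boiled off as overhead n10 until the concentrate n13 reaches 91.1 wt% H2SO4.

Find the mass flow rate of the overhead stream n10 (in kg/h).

H2SO4 is conserved: 1292×0.604 = 780.37 kg/h all reports to the concentrate.
Concentrate = 780.37/(target fraction) = 856.61 kg/h.
Overhead = 1292 − 856.61 = 435.39 kg/h.

435.4 kg/h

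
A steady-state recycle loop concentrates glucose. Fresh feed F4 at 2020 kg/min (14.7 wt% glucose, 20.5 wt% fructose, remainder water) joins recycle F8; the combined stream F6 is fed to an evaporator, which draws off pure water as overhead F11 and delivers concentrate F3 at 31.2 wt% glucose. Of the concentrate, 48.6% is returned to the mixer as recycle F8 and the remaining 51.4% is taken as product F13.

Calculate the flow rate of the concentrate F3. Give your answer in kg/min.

Overall glucose balance (none leaves overhead): glucose in fresh feed = glucose in product, i.e. 2020×0.147 = (1−0.486)·F3·0.312.
F3 = 296.94/(0.312×0.514) = 1851.6 kg/min.

1852 kg/min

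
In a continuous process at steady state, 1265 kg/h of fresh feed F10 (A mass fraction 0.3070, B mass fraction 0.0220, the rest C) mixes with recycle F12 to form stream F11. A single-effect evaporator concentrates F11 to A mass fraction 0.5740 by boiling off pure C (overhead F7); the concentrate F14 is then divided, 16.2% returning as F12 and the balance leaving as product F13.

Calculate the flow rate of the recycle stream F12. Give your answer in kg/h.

130.8 kg/h

Overall A balance (none leaves overhead): A in fresh feed = A in product, i.e. 1265×0.307 = (1−0.162)·F14·0.574.
F14 = 388.36/(0.574×0.838) = 807.37 kg/h.
Recycle F12 = 0.162×807.37 = 130.79 kg/h.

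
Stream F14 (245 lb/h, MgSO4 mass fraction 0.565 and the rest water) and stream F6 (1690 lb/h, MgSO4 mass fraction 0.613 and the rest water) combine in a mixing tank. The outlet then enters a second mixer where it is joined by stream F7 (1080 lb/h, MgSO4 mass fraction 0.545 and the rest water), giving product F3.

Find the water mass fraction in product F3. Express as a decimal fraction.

0.415

Overall, product flow = 3015 lb/h.
water in = 245×0.435 + 1690×0.387 + 1080×0.455 = 1252 lb/h.
water fraction in F3 = 0.415.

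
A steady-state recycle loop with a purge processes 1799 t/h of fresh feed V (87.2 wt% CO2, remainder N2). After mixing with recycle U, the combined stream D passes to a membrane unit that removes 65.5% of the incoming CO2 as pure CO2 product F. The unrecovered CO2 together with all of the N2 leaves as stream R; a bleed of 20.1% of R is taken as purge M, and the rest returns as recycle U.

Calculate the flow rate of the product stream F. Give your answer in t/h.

CO2 in D: m_A = 1799×0.872 + (1−0.201)·(1−0.655)·m_A, so m_A = 1568.7/0.7243 = 2165.7 t/h.
Product F = 0.655×2165.7 = 1418.5 t/h.

1419 t/h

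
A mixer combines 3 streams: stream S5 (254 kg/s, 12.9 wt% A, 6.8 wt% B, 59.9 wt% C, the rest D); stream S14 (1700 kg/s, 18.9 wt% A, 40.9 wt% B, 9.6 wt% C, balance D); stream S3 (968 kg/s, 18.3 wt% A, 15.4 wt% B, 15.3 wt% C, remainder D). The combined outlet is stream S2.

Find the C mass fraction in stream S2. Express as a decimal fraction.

0.159

Total flow out = 254 + 1700 + 968 = 2922 kg/s.
C in = 254×0.599 + 1700×0.096 + 968×0.153 = 463.45 kg/s.
C mass fraction in S2 = 463.45/2922 = 0.159.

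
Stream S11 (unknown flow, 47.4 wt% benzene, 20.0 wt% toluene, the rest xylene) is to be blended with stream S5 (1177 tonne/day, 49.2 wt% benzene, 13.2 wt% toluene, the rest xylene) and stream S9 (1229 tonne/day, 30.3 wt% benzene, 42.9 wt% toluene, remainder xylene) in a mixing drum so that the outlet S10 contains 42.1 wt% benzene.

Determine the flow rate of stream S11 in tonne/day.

1160 tonne/day

Let S11 be the unknown flow. Total out = 2406 + S11.
benzene balance: 951.47 + 0.474·S11 = 0.421·(2406 + S11)
(0.474 − 0.421)·S11 = 0.421×2406 − 951.47 = 61.455
S11 = 61.455 / 0.053 = 1159.5 tonne/day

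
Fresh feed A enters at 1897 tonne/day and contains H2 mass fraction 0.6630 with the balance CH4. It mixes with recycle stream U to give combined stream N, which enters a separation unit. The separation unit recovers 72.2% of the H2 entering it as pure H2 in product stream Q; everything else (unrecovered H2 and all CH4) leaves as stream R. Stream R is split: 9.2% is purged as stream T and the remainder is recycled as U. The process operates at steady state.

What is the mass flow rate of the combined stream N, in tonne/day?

8631 tonne/day

CH4 enters only via A and leaves only via the purge: 1897×0.337 = 0.092×(CH4 in R), and the separation unit passes all CH4, so CH4 in N = CH4 in R = 6948.8 tonne/day.
H2 in N: m_A = 1897×0.663 + (1−0.092)·(1−0.722)·m_A, so m_A = 1257.7/0.7476 = 1682.4 tonne/day.
N = 1682.4 + 6948.8 = 8631.2 tonne/day.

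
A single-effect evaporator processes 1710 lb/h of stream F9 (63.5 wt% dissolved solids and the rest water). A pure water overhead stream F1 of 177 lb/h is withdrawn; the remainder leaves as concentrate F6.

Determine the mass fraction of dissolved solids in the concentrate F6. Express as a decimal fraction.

0.7083

dissolved solids is not removed: 1710×0.635 = 1085.8 lb/h of dissolved solids enters F6.
Concentrate = 1710 − 177 = 1533 lb/h.
Mass fraction = 1085.8/1533 = 0.7083.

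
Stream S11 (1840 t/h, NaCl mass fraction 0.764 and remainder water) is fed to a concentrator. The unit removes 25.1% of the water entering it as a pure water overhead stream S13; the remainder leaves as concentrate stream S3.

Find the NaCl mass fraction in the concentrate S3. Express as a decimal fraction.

0.812

NaCl is not removed: 1840×0.764 = 1405.8 t/h of NaCl enters S3.
water entering = 1840×0.236 = 434.24 t/h; overhead removed = 0.251×434.24 = 108.99 t/h.
Concentrate = 1840 − 108.99 = 1731 t/h.
Mass fraction = 1405.8/1731 = 0.812.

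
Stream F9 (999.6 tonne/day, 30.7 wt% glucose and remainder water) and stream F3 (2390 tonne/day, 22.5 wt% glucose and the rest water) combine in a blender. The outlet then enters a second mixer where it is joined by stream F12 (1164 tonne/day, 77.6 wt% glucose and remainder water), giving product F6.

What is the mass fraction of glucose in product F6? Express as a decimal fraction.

Overall, product flow = 4553.6 tonne/day.
glucose in = 999.6×0.307 + 2390×0.225 + 1164×0.776 = 1747.9 tonne/day.
glucose fraction in F6 = 0.384.

0.384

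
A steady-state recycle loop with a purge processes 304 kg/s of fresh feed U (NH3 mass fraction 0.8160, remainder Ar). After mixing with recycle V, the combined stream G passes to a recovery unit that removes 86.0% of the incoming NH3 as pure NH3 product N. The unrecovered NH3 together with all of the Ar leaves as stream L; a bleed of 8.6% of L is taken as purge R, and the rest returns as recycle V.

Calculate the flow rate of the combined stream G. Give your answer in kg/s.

Ar enters only via U and leaves only via the purge: 304×0.184 = 0.086×(Ar in L), and the recovery unit passes all Ar, so Ar in G = Ar in L = 650.42 kg/s.
NH3 in G: m_A = 304×0.816 + (1−0.086)·(1−0.860)·m_A, so m_A = 248.06/0.8720 = 284.46 kg/s.
G = 284.46 + 650.42 = 934.88 kg/s.

934.9 kg/s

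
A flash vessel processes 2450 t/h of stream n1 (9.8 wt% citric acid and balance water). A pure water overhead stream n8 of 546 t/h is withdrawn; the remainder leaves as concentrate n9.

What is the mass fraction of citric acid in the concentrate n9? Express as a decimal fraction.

citric acid is not removed: 2450×0.098 = 240.1 t/h of citric acid enters n9.
Concentrate = 2450 − 546 = 1904 t/h.
Mass fraction = 240.1/1904 = 0.1261.

0.1261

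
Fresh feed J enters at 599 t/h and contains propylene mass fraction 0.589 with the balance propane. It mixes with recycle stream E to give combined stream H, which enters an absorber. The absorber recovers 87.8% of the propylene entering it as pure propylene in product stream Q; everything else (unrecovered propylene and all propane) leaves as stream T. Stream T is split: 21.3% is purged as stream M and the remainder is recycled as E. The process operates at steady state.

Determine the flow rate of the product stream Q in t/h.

342.7 t/h

propylene in H: m_A = 599×0.589 + (1−0.213)·(1−0.878)·m_A, so m_A = 352.81/0.9040 = 390.28 t/h.
Product Q = 0.878×390.28 = 342.67 t/h.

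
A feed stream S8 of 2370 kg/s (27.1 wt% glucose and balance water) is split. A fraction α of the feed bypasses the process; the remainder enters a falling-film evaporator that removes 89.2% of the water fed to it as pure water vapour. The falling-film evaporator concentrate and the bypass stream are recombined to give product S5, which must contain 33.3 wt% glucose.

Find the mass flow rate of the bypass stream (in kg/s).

1691 kg/s

All 2370×0.271 = 642.27 kg/s of glucose reaches S5, so S5 = 642.27/0.333 = 1928.7 kg/s and vapour = 441.26 kg/s.
The evaporator receives (1−α)·2370 of feed at 0.729 water and removes 0.892 of that water:
0.892×0.729×(1−α)×2370 = 441.26
(1−α) = 441.26/1541.1 = 0.2863;  α = 0.7137.
Bypass flow = 0.7137×2370 = 1691.4 kg/s.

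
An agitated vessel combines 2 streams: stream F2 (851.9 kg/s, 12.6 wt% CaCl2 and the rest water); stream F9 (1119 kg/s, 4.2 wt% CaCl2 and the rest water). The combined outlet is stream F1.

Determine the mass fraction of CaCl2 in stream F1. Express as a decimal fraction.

Total flow out = 851.9 + 1119 = 1970.9 kg/s.
CaCl2 in = 851.9×0.126 + 1119×0.042 = 154.34 kg/s.
CaCl2 mass fraction in F1 = 154.34/1970.9 = 0.0783.

0.0783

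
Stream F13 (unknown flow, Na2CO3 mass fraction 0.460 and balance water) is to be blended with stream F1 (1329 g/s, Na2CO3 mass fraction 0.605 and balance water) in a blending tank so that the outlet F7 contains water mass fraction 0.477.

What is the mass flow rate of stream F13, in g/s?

Let F13 be the unknown flow. Total out = 1329 + F13.
water balance: 524.96 + 0.540·F13 = 0.477·(1329 + F13)
(0.540 − 0.477)·F13 = 0.477×1329 − 524.96 = 108.98
F13 = 108.98 / 0.063 = 1729.8 g/s

1730 g/s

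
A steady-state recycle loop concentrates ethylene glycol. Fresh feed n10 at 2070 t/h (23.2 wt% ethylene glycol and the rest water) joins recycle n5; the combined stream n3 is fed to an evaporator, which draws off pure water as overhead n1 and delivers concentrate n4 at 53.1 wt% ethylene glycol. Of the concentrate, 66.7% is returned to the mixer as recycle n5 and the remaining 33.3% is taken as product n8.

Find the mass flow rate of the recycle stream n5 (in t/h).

1812 t/h

Overall ethylene glycol balance (none leaves overhead): ethylene glycol in fresh feed = ethylene glycol in product, i.e. 2070×0.232 = (1−0.667)·n4·0.531.
n4 = 480.24/(0.531×0.333) = 2715.9 t/h.
Recycle n5 = 0.667×2715.9 = 1811.5 t/h.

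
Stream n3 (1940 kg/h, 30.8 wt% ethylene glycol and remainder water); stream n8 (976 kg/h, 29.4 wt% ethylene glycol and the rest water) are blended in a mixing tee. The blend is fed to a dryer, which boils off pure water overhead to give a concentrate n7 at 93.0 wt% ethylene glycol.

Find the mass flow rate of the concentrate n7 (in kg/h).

951 kg/h

ethylene glycol entering = 1940×0.308 + 976×0.294 = 884.46 kg/h.
All ethylene glycol reports to n7, so n7 = 884.46/0.930 = 951.04 kg/h.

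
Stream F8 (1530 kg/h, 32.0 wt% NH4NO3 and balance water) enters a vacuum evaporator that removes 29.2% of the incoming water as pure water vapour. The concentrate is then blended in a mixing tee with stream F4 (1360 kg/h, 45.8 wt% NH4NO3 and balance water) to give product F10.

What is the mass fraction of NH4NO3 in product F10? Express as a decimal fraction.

0.4302

Vapour removed = 0.292×0.680×1530 = 303.8 kg/h; concentrate = 1226.2 kg/h.
NH4NO3 reaching the mixer = 489.6 (from concentrate) + 1360×0.458 = 1112.5 kg/h.
Product flow = 1226.2 + 1360 = 2586.2 kg/h; NH4NO3 fraction = 0.4302.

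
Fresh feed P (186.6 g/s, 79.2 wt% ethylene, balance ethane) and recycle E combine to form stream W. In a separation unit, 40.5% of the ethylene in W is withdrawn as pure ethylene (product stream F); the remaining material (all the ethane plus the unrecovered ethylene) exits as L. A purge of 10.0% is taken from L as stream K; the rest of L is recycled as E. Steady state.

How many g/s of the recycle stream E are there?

519.7 g/s

ethane enters only via P and leaves only via the purge: 186.6×0.208 = 0.100×(ethane in L), and the separation unit passes all ethane, so ethane in W = ethane in L = 388.13 g/s.
ethylene in W: m_A = 186.6×0.792 + (1−0.100)·(1−0.405)·m_A, so m_A = 147.79/0.4645 = 318.16 g/s.
L = (1−0.405)×318.16 + 388.13 = 577.44 g/s.
Recycle E = (1−0.100)×577.44 = 519.69 g/s.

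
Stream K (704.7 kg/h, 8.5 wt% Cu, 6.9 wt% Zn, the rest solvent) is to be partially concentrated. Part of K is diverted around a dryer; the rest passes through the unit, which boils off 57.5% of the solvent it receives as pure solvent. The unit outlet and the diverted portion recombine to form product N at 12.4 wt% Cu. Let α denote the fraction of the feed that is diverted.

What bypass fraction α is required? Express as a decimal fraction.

0.353

All 704.7×0.085 = 59.9 kg/h of Cu reaches N, so N = 59.9/0.124 = 483.06 kg/h and vapour = 221.64 kg/h.
The evaporator receives (1−α)·704.7 of feed at 0.846 solvent and removes 0.575 of that solvent:
0.575×0.846×(1−α)×704.7 = 221.64
(1−α) = 221.64/342.8 = 0.6466;  α = 0.3534.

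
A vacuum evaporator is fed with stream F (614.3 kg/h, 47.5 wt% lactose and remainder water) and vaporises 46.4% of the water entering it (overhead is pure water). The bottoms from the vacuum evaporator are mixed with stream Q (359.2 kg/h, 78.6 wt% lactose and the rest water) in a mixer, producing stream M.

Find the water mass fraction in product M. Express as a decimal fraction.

Vapour removed = 0.464×0.525×614.3 = 149.64 kg/h; concentrate = 464.66 kg/h.
water reaching the mixer = 172.86 (from concentrate) + 359.2×0.214 = 249.73 kg/h.
Product flow = 464.66 + 359.2 = 823.86 kg/h; water fraction = 0.303.

0.303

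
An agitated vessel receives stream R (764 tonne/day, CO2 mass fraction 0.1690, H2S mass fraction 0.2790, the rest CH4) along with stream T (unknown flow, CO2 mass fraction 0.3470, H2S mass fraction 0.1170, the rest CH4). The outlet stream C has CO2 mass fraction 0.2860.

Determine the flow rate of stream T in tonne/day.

Let T be the unknown flow. Total out = 764 + T.
CO2 balance: 129.12 + 0.347·T = 0.286·(764 + T)
(0.347 − 0.286)·T = 0.286×764 − 129.12 = 89.388
T = 89.388 / 0.061 = 1465.4 tonne/day

1465 tonne/day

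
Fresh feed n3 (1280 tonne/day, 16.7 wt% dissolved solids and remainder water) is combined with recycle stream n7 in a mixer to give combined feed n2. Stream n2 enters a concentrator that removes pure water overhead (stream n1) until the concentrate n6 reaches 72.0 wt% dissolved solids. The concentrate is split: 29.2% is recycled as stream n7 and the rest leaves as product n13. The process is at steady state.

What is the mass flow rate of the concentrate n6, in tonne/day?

419.3 tonne/day

Overall dissolved solids balance (none leaves overhead): dissolved solids in fresh feed = dissolved solids in product, i.e. 1280×0.167 = (1−0.292)·n6·0.720.
n6 = 213.76/(0.720×0.708) = 419.33 tonne/day.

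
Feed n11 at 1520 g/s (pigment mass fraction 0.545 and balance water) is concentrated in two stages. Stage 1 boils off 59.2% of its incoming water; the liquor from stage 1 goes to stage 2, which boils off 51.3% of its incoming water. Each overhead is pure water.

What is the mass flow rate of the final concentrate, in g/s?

965.8 g/s

water in feed = 1520×0.455 = 691.6 g/s.
After stage 1: water left = (1−0.592)×691.6 = 282.17; stream total = 1110.6 g/s.
After stage 2: water left = (1−0.513)×282.17 = 137.42; final concentrate = 965.82 g/s.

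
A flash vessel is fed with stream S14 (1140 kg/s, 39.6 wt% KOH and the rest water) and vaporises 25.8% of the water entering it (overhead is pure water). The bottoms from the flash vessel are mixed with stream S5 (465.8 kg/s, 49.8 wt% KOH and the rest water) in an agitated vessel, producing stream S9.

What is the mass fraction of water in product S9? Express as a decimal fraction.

Vapour removed = 0.258×0.604×1140 = 177.65 kg/s; concentrate = 962.35 kg/s.
water reaching the mixer = 510.91 (from concentrate) + 465.8×0.502 = 744.74 kg/s.
Product flow = 962.35 + 465.8 = 1428.2 kg/s; water fraction = 0.521.

0.521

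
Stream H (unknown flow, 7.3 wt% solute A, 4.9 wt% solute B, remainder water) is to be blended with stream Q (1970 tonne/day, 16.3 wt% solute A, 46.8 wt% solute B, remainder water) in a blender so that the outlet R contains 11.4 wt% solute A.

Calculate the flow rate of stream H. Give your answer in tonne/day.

2354 tonne/day

Let H be the unknown flow. Total out = 1970 + H.
solute A balance: 321.11 + 0.073·H = 0.114·(1970 + H)
(0.073 − 0.114)·H = 0.114×1970 − 321.11 = -96.53
H = -96.53 / -0.041 = 2354.4 tonne/day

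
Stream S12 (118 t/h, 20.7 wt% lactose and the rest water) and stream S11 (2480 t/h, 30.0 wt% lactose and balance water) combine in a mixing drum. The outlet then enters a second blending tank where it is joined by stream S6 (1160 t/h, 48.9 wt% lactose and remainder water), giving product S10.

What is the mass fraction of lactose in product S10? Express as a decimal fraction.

0.3554

Overall, product flow = 3758 t/h.
lactose in = 118×0.207 + 2480×0.300 + 1160×0.489 = 1335.7 t/h.
lactose fraction in S10 = 0.3554.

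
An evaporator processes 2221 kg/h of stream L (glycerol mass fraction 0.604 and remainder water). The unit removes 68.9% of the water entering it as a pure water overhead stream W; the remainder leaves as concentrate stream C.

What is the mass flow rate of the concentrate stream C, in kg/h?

1615 kg/h

water entering = 2221×0.396 = 879.52 kg/h; overhead removed = 0.689×879.52 = 605.99 kg/h.
Concentrate = 2221 − 605.99 = 1615 kg/h.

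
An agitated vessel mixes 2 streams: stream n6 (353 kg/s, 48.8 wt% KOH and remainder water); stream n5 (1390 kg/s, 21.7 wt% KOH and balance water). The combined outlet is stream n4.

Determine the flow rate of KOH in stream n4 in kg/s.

KOH out = KOH in = 353×0.488 + 1390×0.217 = 473.89 kg/s.

473.9 kg/s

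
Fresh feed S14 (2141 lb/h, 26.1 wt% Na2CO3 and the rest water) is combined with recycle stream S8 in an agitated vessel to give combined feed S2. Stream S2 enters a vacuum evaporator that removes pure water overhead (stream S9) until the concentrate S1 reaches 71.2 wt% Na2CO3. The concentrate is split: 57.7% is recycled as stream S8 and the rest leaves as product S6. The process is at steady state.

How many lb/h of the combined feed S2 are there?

3212 lb/h

Overall Na2CO3 balance (none leaves overhead): Na2CO3 in fresh feed = Na2CO3 in product, i.e. 2141×0.261 = (1−0.577)·S1·0.712.
S1 = 558.8/(0.712×0.423) = 1855.4 lb/h.
Recycle S8 = 0.577×1855.4 = 1070.6 lb/h.
Combined feed S2 = 2141 + 1070.6 = 3211.6 lb/h.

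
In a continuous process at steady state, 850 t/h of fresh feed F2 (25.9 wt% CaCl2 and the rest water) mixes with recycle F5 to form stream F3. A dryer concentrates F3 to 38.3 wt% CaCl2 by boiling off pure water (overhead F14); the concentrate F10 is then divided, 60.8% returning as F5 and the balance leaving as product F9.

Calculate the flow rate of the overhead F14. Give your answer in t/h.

Overall CaCl2 balance (none leaves overhead): CaCl2 in fresh feed = CaCl2 in product, i.e. 850×0.259 = (1−0.608)·F10·0.383.
F10 = 220.15/(0.383×0.392) = 1466.3 t/h.
Recycle F5 = 0.608×1466.3 = 891.53 t/h.
Combined feed F3 = 850 + 891.53 = 1741.5 t/h.
Overhead F14 = F3 − F10 = 1741.5 − 1466.3 = 275.2 t/h.

275.2 t/h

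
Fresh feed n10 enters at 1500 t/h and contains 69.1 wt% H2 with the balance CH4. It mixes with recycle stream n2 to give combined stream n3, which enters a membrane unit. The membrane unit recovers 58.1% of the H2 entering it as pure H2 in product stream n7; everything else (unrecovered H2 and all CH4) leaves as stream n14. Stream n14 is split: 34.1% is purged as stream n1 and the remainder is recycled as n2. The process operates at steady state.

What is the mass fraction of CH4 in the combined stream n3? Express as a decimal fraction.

0.487

CH4 enters only via n10 and leaves only via the purge: 1500×0.309 = 0.341×(CH4 in n14), and the membrane unit passes all CH4, so CH4 in n3 = CH4 in n14 = 1359.2 t/h.
H2 in n3: m_A = 1500×0.691 + (1−0.341)·(1−0.581)·m_A, so m_A = 1036.5/0.7239 = 1431.9 t/h.
n3 = 1431.9 + 1359.2 = 2791.1 t/h.
CH4 fraction in n3 = 1359.2/2791.1 = 0.487.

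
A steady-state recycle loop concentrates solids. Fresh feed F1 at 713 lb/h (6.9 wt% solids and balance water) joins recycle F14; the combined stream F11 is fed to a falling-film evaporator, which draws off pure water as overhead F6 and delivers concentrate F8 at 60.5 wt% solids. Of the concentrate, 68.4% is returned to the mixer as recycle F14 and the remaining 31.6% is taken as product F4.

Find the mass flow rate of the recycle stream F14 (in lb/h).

176 lb/h

Overall solids balance (none leaves overhead): solids in fresh feed = solids in product, i.e. 713×0.069 = (1−0.684)·F8·0.605.
F8 = 49.197/(0.605×0.316) = 257.33 lb/h.
Recycle F14 = 0.684×257.33 = 176.02 lb/h.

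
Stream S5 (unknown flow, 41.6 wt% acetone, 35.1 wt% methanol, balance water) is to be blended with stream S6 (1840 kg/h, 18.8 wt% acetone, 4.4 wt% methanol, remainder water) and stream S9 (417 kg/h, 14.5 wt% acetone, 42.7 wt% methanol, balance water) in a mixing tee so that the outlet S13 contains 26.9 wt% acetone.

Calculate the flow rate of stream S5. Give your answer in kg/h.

Let S5 be the unknown flow. Total out = 2257 + S5.
acetone balance: 406.38 + 0.416·S5 = 0.269·(2257 + S5)
(0.416 − 0.269)·S5 = 0.269×2257 − 406.38 = 200.75
S5 = 200.75 / 0.147 = 1365.6 kg/h

1366 kg/h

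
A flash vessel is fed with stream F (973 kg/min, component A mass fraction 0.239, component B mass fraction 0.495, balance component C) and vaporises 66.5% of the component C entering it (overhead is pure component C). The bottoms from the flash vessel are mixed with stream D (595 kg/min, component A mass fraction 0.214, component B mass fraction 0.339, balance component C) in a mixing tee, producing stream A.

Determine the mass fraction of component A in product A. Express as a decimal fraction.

Vapour removed = 0.665×0.266×973 = 172.11 kg/min; concentrate = 800.89 kg/min.
component A reaching the mixer = 232.55 (from concentrate) + 595×0.214 = 359.88 kg/min.
Product flow = 800.89 + 595 = 1395.9 kg/min; component A fraction = 0.258.

0.258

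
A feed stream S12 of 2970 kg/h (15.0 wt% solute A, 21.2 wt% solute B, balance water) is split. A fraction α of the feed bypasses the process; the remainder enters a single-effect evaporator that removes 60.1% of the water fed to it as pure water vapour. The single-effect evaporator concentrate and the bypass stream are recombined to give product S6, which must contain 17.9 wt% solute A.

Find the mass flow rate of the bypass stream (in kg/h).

All 2970×0.150 = 445.5 kg/h of solute A reaches S6, so S6 = 445.5/0.179 = 2488.8 kg/h and vapour = 481.17 kg/h.
The evaporator receives (1−α)·2970 of feed at 0.638 water and removes 0.601 of that water:
0.601×0.638×(1−α)×2970 = 481.17
(1−α) = 481.17/1138.8 = 0.4225;  α = 0.5775.
Bypass flow = 0.5775×2970 = 1715.1 kg/h.

1715 kg/h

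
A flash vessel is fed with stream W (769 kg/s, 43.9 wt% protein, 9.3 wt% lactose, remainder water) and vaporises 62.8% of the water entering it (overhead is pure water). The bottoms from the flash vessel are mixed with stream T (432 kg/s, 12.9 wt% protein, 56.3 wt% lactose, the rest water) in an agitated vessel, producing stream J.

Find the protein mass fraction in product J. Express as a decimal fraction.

Vapour removed = 0.628×0.468×769 = 226.01 kg/s; concentrate = 542.99 kg/s.
protein reaching the mixer = 337.59 (from concentrate) + 432×0.129 = 393.32 kg/s.
Product flow = 542.99 + 432 = 974.99 kg/s; protein fraction = 0.403.

0.403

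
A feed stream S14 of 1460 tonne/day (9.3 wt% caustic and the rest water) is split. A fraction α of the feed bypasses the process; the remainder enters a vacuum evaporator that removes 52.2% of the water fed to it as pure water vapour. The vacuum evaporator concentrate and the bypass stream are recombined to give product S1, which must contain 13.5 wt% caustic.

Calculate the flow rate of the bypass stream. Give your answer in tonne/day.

500.6 tonne/day

All 1460×0.093 = 135.78 tonne/day of caustic reaches S1, so S1 = 135.78/0.135 = 1005.8 tonne/day and vapour = 454.22 tonne/day.
The evaporator receives (1−α)·1460 of feed at 0.907 water and removes 0.522 of that water:
0.522×0.907×(1−α)×1460 = 454.22
(1−α) = 454.22/691.24 = 0.6571;  α = 0.3429.
Bypass flow = 0.3429×1460 = 500.62 tonne/day.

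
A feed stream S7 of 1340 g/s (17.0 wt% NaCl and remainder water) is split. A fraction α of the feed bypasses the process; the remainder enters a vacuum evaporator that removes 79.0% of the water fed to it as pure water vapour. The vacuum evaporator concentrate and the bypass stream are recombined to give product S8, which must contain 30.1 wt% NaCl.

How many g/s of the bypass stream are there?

All 1340×0.170 = 227.8 g/s of NaCl reaches S8, so S8 = 227.8/0.301 = 756.81 g/s and vapour = 583.19 g/s.
The evaporator receives (1−α)·1340 of feed at 0.830 water and removes 0.790 of that water:
0.790×0.830×(1−α)×1340 = 583.19
(1−α) = 583.19/878.64 = 0.6637;  α = 0.3363.
Bypass flow = 0.3363×1340 = 450.59 g/s.

450.6 g/s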